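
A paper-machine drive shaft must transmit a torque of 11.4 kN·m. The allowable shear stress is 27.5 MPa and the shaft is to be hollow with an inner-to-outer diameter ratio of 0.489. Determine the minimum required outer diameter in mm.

For a hollow shaft with d_i/d_o = 0.489: τ_max = 16T/(π d_o³ (1−k⁴)), so d_o = [16T/(π τ_allow (1−k⁴))]^(1/3) = [16·11400/(π·2.75×10^7·0.9428)]^(1/3) = 0.1308 m.

131 mm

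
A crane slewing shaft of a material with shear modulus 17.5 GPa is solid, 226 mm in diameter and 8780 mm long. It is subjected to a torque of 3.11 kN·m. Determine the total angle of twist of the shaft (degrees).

J = πd⁴/32 = π(0.226)⁴/32 = 2.561×10^-4 m⁴.
θ = T·L/(G·J) = 3110 × 8.78 / (17.5×10⁹ × 2.561×10^-4) = 6.092×10^-3 rad.

0.349°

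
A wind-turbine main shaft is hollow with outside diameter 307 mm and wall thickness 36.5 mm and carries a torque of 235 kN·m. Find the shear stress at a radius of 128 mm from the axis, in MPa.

52.1 MPa

J = π(d_o⁴ − d_i⁴)/32 = π(0.307⁴ − 0.234⁴)/32 = 5.777×10^-4 m⁴.
Shear stress varies linearly with radius: τ = T·r/J = 235000 × 0.128 / 5.777×10^-4 = 5.207×10^7 Pa.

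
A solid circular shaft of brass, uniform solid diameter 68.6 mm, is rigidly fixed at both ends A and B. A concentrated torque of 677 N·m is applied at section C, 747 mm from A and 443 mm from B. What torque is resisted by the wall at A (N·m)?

With uniform GJ and both ends fixed, compatibility θ_AC = θ_CB gives T_A·a = T_B·b, together with T_A + T_B = T₀.
T_A = T₀·b/(a+b) = 677.0·443/1190 = 252.0 N·m; T_B = 425.0 N·m.

252 N·m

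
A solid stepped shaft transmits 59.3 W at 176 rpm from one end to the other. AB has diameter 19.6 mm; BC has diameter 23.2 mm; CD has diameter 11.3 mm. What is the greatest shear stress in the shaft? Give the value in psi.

ω = 2π·176/60 = 18.43 rad/s, so T = P/ω = 59.3 / 18.43 = 3.217 N·m.
Under the same torque, τ_max = 16T/(πd³) is largest where d is smallest — segment CD (d = 11.3 mm).
τ_max = 16·3.217/(π·(0.0113)³) = 1.136×10^7 Pa.

1650 psi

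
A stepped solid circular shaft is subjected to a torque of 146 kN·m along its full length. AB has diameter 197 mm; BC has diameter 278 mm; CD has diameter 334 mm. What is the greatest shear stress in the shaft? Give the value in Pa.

9.73e7 Pa

Under the same torque, τ_max = 16T/(πd³) is largest where d is smallest — segment AB (d = 197 mm).
τ_max = 16·146000/(π·(0.197)³) = 9.726×10^7 Pa.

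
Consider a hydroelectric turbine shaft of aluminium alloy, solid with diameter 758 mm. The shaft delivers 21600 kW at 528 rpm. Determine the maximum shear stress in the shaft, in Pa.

ω = 2π·528/60 = 55.29 rad/s, so T = P/ω = 21600×10³ / 55.29 = 390700 N·m.
J = πd⁴/32 = π(0.758)⁴/32 = 0.03241 m⁴.
τ_max = T·r/J = 390700 × 0.379 / 0.03241 = 4.568×10^6 Pa.

4.57e6 Pa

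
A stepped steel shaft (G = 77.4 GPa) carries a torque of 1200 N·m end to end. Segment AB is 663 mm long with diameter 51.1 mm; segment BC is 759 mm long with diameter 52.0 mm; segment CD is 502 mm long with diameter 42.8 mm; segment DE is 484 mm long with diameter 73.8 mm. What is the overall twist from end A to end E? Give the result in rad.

J_AB = π(0.0511)⁴/32 = 6.69×10^-7 m⁴; J_BC = π(0.0520)⁴/32 = 7.18×10^-7 m⁴; J_CD = π(0.0428)⁴/32 = 3.29×10^-7 m⁴; J_DE = π(0.0738)⁴/32 = 2.91×10^-6 m⁴.
θ = (T/G)·Σ L_i/J_i = (1200/77.4×10⁹)·(0.663/6.69×10^-7 + 0.759/7.18×10^-7 + 0.502/3.29×10^-7 + 0.484/2.91×10^-6) = 0.05795 rad.

0.0580 rad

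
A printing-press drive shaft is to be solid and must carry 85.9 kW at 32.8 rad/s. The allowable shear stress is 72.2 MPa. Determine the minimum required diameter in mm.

ω = 32.8 rad/s, so T = P/ω = 85.9×10³ / 32.80 = 2619 N·m.
For a solid shaft τ_max = 16T/(πd³), so d = (16T/(π τ_allow))^(1/3) = (16·2619/(π·7.22×10^7))^(1/3) = 0.05695 m.

57.0 mm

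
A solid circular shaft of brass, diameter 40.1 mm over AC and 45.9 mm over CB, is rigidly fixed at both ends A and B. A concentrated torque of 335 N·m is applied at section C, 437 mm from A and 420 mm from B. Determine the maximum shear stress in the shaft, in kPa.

11300 kPa

Compatibility: T_A·a/J_AC = T_B·b/J_CB with T_A + T_B = T₀.
J_AC = 2.54×10^-7 m⁴, J_CB = 4.36×10^-7 m⁴, so T_A = T₀·(J_AC/a)/((J_AC/a)+(J_CB/b)) = 120.2 N·m, T_B = 214.8 N·m.
τ in each portion: τ_AC = 9.50×10^6 Pa, τ_CB = 1.13×10^7 Pa; maximum is in CB.
τ_max = T_CB·r/J = 214.8·0.0229/4.36×10^-7 = 1.131×10^7 Pa.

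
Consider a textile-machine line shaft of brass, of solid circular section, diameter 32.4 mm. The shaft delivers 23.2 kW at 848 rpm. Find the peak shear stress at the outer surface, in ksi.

5.67 ksi

ω = 2π·848/60 = 88.80 rad/s, so T = P/ω = 23.2×10³ / 88.80 = 261.3 N·m.
J = πd⁴/32 = π(0.0324)⁴/32 = 1.082×10^-7 m⁴.
τ_max = T·r/J = 261.3 × 0.0162 / 1.082×10^-7 = 3.912×10^7 Pa.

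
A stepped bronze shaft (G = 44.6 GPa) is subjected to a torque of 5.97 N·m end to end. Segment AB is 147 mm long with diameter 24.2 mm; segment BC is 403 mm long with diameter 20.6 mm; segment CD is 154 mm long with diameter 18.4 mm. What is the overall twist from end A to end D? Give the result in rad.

J_AB = π(0.0242)⁴/32 = 3.37×10^-8 m⁴; J_BC = π(0.0206)⁴/32 = 1.77×10^-8 m⁴; J_CD = π(0.0184)⁴/32 = 1.13×10^-8 m⁴.
θ = (T/G)·Σ L_i/J_i = (5.970/44.6×10⁹)·(0.147/3.37×10^-8 + 0.403/1.77×10^-8 + 0.154/1.13×10^-8) = 5.467×10^-3 rad.

0.00547 rad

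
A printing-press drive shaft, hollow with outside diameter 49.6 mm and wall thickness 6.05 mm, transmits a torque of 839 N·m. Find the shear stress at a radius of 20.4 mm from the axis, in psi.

6210 psi

J = π(d_o⁴ − d_i⁴)/32 = π(0.0496⁴ − 0.0375⁴)/32 = 4.000×10^-7 m⁴.
Shear stress varies linearly with radius: τ = T·r/J = 839.0 × 0.0204 / 4.000×10^-7 = 4.278×10^7 Pa.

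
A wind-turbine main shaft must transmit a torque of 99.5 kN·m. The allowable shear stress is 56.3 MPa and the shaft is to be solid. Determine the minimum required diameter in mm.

For a solid shaft τ_max = 16T/(πd³), so d = (16T/(π τ_allow))^(1/3) = (16·99500/(π·5.63×10^7))^(1/3) = 0.2080 m.

208 mm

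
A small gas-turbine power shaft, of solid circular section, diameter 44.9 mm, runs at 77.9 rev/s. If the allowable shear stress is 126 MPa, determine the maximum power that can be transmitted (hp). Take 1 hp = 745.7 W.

J = πd⁴/32 = π(0.0449)⁴/32 = 3.990×10^-7 m⁴.
T_max = τ_allow·J/r = 1.26×10^8 × 3.990×10^-7 / 0.0224 = 2239 N·m.
ω = 2π·77.9 = 489.5 rad/s, so P_max = T_max·ω = 1.096×10^6 W.

1470 hp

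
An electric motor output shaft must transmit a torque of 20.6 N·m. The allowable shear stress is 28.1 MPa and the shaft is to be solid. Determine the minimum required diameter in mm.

15.5 mm

For a solid shaft τ_max = 16T/(πd³), so d = (16T/(π τ_allow))^(1/3) = (16·20.60/(π·2.81×10^7))^(1/3) = 0.01551 m.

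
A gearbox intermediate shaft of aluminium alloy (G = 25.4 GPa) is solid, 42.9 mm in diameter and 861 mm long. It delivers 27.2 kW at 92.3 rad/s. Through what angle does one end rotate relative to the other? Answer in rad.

0.0300 rad

ω = 92.3 rad/s, so T = P/ω = 27.2×10³ / 92.30 = 294.7 N·m.
J = πd⁴/32 = π(0.0429)⁴/32 = 3.325×10^-7 m⁴.
θ = T·L/(G·J) = 294.7 × 0.861 / (25.4×10⁹ × 3.325×10^-7) = 0.03004 rad.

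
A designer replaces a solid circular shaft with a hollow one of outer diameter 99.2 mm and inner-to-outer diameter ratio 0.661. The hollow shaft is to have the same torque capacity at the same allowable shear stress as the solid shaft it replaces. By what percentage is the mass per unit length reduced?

35.2 %

Equal τ_max and T ⇒ the solid shaft needs d_s³ = d_o³(1−k⁴), so d_s = 99.2·(1−0.661⁴)^(1/3) = 92.44 mm.
Area ratio A_h/A_s = d_o²(1−k²)/d_s² = (1−k²)/(1−k⁴)^(2/3) = 0.6485.
Mass saving = 1 − 0.6485 = 35.2 %.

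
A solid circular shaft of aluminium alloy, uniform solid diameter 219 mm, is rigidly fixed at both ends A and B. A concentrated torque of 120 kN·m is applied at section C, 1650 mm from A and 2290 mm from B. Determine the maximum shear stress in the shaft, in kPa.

33800 kPa

With uniform GJ and both ends fixed, compatibility θ_AC = θ_CB gives T_A·a = T_B·b, together with T_A + T_B = T₀.
T_A = T₀·b/(a+b) = 120000·2290/3940 = 69750 N·m; T_B = 50250 N·m.
τ in each portion: τ_AC = 3.38×10^7 Pa, τ_CB = 2.44×10^7 Pa; maximum is in AC.
τ_max = T_AC·r/J = 69750·0.110/2.26×10^-4 = 3.382×10^7 Pa.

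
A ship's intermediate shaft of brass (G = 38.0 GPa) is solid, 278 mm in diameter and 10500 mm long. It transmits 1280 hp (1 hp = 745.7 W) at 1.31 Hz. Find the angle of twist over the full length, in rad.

0.0546 rad

ω = 2π·1.31 = 8.231 rad/s, so T = P/ω = 1280×745.7 / 8.231 = 116000 N·m.
J = πd⁴/32 = π(0.278)⁴/32 = 5.864×10^-4 m⁴.
θ = T·L/(G·J) = 116000 × 10.5 / (38.0×10⁹ × 5.864×10^-4) = 0.05464 rad.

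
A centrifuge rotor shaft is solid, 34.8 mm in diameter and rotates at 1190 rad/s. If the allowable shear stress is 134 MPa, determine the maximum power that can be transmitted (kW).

1320 kW

J = πd⁴/32 = π(0.0348)⁴/32 = 1.440×10^-7 m⁴.
T_max = τ_allow·J/r = 1.34×10^8 × 1.440×10^-7 / 0.0174 = 1109 N·m.
ω = 1190 rad/s, so P_max = T_max·ω = 1.320×10^6 W.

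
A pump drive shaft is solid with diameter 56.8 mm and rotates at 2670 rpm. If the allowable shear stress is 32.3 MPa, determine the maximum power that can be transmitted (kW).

J = πd⁴/32 = π(0.0568)⁴/32 = 1.022×10^-6 m⁴.
T_max = τ_allow·J/r = 3.23×10^7 × 1.022×10^-6 / 0.0284 = 1162 N·m.
ω = 2π·2670/60 = 279.6 rad/s, so P_max = T_max·ω = 3.250×10^5 W.

325 kW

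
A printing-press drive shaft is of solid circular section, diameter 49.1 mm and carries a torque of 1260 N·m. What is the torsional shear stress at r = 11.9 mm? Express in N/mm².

J = πd⁴/32 = π(0.0491)⁴/32 = 5.706×10^-7 m⁴.
Shear stress varies linearly with radius: τ = T·r/J = 1260 × 0.0119 / 5.706×10^-7 = 2.628×10^7 Pa.

26.3 N/mm²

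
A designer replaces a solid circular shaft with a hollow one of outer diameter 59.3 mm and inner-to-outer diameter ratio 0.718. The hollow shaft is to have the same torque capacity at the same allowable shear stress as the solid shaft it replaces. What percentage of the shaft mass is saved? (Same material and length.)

Equal τ_max and T ⇒ the solid shaft needs d_s³ = d_o³(1−k⁴), so d_s = 59.3·(1−0.718⁴)^(1/3) = 53.50 mm.
Area ratio A_h/A_s = d_o²(1−k²)/d_s² = (1−k²)/(1−k⁴)^(2/3) = 0.5953.
Mass saving = 1 − 0.5953 = 40.5 %.

40.5 %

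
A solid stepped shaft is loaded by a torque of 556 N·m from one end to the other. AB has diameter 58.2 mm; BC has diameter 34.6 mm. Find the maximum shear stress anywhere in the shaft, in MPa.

Under the same torque, τ_max = 16T/(πd³) is largest where d is smallest — segment BC (d = 34.6 mm).
τ_max = 16·556.0/(π·(0.0346)³) = 6.836×10^7 Pa.

68.4 MPa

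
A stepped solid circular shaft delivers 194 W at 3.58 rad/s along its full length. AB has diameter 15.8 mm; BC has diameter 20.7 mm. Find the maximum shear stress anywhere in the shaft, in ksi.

ω = 3.58 rad/s, so T = P/ω = 194 / 3.580 = 54.19 N·m.
Under the same torque, τ_max = 16T/(πd³) is largest where d is smallest — segment AB (d = 15.8 mm).
τ_max = 16·54.19/(π·(0.0158)³) = 6.997×10^7 Pa.

10.1 ksi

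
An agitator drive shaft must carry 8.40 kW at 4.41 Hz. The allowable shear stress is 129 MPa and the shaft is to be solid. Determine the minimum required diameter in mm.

ω = 2π·4.41 = 27.71 rad/s, so T = P/ω = 8.40×10³ / 27.71 = 303.2 N·m.
For a solid shaft τ_max = 16T/(πd³), so d = (16T/(π τ_allow))^(1/3) = (16·303.2/(π·1.29×10^8))^(1/3) = 0.02287 m.

22.9 mm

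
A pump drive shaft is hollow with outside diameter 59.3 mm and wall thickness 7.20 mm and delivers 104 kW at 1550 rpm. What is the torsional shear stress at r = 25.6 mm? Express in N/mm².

20.1 N/mm²

ω = 2π·1550/60 = 162.3 rad/s, so T = P/ω = 104×10³ / 162.3 = 640.7 N·m.
J = π(d_o⁴ − d_i⁴)/32 = π(0.0593⁴ − 0.0449⁴)/32 = 8.150×10^-7 m⁴.
Shear stress varies linearly with radius: τ = T·r/J = 640.7 × 0.0256 / 8.150×10^-7 = 2.013×10^7 Pa.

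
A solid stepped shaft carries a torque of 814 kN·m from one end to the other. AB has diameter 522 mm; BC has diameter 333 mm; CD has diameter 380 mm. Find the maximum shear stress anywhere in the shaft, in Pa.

1.12e8 Pa

Under the same torque, τ_max = 16T/(πd³) is largest where d is smallest — segment BC (d = 333 mm).
τ_max = 16·814000/(π·(0.333)³) = 1.123×10^8 Pa.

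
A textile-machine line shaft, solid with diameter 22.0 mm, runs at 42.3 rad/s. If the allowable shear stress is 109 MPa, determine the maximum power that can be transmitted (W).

J = πd⁴/32 = π(0.0220)⁴/32 = 2.300×10^-8 m⁴.
T_max = τ_allow·J/r = 1.09×10^8 × 2.300×10^-8 / 0.0110 = 227.9 N·m.
ω = 42.3 rad/s, so P_max = T_max·ω = 9640 W.

9640 W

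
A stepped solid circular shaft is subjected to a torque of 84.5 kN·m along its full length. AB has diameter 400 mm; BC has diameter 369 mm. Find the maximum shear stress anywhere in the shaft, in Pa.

8.57e6 Pa

Under the same torque, τ_max = 16T/(πd³) is largest where d is smallest — segment BC (d = 369 mm).
τ_max = 16·84500/(π·(0.369)³) = 8.565×10^6 Pa.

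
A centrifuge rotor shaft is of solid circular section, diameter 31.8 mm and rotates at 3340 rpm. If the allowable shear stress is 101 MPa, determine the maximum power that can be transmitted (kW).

J = πd⁴/32 = π(0.0318)⁴/32 = 1.004×10^-7 m⁴.
T_max = τ_allow·J/r = 1.01×10^8 × 1.004×10^-7 / 0.0159 = 637.7 N·m.
ω = 2π·3340/60 = 349.8 rad/s, so P_max = T_max·ω = 2.231×10^5 W.

223 kW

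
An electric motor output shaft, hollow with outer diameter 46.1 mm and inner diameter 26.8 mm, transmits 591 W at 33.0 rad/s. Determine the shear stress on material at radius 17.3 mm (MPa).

ω = 33.0 rad/s, so T = P/ω = 591 / 33.00 = 17.91 N·m.
J = π(d_o⁴ − d_i⁴)/32 = π(0.0461⁴ − 0.0268⁴)/32 = 3.928×10^-7 m⁴.
Shear stress varies linearly with radius: τ = T·r/J = 17.91 × 0.0173 / 3.928×10^-7 = 7.888×10^5 Pa.

0.789 MPa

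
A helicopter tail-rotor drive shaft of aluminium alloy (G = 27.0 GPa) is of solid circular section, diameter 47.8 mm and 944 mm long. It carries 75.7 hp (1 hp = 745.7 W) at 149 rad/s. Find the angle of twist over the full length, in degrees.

1.48°

ω = 149 rad/s, so T = P/ω = 75.7×745.7 / 149.0 = 378.9 N·m.
J = πd⁴/32 = π(0.0478)⁴/32 = 5.125×10^-7 m⁴.
θ = T·L/(G·J) = 378.9 × 0.944 / (27.0×10⁹ × 5.125×10^-7) = 0.02584 rad.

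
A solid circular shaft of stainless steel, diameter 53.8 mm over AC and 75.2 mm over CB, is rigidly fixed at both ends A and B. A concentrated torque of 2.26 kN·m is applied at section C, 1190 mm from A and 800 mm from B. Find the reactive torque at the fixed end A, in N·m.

Compatibility: T_A·a/J_AC = T_B·b/J_CB with T_A + T_B = T₀.
J_AC = 8.22×10^-7 m⁴, J_CB = 3.14×10^-6 m⁴, so T_A = T₀·(J_AC/a)/((J_AC/a)+(J_CB/b)) = 338.4 N·m, T_B = 1922 N·m.

338 N·m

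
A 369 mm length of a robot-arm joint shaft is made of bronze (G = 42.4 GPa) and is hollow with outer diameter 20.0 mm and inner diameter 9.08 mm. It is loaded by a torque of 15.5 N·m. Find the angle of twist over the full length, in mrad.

8.97 mrad

J = π(d_o⁴ − d_i⁴)/32 = π(0.0200⁴ − 0.00908⁴)/32 = 1.504×10^-8 m⁴.
θ = T·L/(G·J) = 15.50 × 0.369 / (42.4×10⁹ × 1.504×10^-8) = 8.969×10^-3 rad.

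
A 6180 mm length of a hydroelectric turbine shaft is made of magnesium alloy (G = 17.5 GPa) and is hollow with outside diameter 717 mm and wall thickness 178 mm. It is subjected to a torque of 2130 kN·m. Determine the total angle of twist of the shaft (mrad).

31.0 mrad

J = π(d_o⁴ − d_i⁴)/32 = π(0.717⁴ − 0.361⁴)/32 = 0.02428 m⁴.
θ = T·L/(G·J) = 2.130e6 × 6.18 / (17.5×10⁹ × 0.02428) = 0.03098 rad.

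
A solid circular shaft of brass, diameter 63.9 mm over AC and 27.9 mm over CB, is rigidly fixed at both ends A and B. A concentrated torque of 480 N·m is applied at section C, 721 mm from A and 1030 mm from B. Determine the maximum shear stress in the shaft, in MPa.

9.14 MPa

Compatibility: T_A·a/J_AC = T_B·b/J_CB with T_A + T_B = T₀.
J_AC = 1.64×10^-6 m⁴, J_CB = 5.95×10^-8 m⁴, so T_A = T₀·(J_AC/a)/((J_AC/a)+(J_CB/b)) = 468.1 N·m, T_B = 11.91 N·m.
τ in each portion: τ_AC = 9.14×10^6 Pa, τ_CB = 2.79×10^6 Pa; maximum is in AC.
τ_max = T_AC·r/J = 468.1·0.0319/1.64×10^-6 = 9.137×10^6 Pa.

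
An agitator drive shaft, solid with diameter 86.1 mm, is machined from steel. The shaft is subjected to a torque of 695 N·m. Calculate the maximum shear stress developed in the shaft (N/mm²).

J = πd⁴/32 = π(0.0861)⁴/32 = 5.395×10^-6 m⁴.
τ_max = T·r/J = 695.0 × 0.0430 / 5.395×10^-6 = 5.546×10^6 Pa.

5.55 N/mm²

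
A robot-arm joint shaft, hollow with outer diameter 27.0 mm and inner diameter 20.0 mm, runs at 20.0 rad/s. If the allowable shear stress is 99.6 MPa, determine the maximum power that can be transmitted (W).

J = π(d_o⁴ − d_i⁴)/32 = π(0.0270⁴ − 0.0200⁴)/32 = 3.647×10^-8 m⁴.
T_max = τ_allow·J/r = 9.96×10^7 × 3.647×10^-8 / 0.0135 = 269.0 N·m.
ω = 20.0 rad/s, so P_max = T_max·ω = 5381 W.

5380 W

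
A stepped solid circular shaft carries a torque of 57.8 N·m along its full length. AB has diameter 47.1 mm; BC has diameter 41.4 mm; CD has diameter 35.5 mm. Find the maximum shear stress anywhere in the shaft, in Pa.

Under the same torque, τ_max = 16T/(πd³) is largest where d is smallest — segment CD (d = 35.5 mm).
τ_max = 16·57.80/(π·(0.0355)³) = 6.580×10^6 Pa.

6.58e6 Pa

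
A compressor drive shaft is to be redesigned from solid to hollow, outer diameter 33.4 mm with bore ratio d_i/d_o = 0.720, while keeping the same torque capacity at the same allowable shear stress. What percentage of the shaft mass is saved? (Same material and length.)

40.7 %

Equal τ_max and T ⇒ the solid shaft needs d_s³ = d_o³(1−k⁴), so d_s = 33.4·(1−0.720⁴)^(1/3) = 30.09 mm.
Area ratio A_h/A_s = d_o²(1−k²)/d_s² = (1−k²)/(1−k⁴)^(2/3) = 0.5933.
Mass saving = 1 − 0.5933 = 40.7 %.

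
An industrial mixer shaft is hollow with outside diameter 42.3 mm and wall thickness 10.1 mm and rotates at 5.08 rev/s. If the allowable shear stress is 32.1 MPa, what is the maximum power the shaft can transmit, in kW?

J = π(d_o⁴ − d_i⁴)/32 = π(0.0423⁴ − 0.0221⁴)/32 = 2.909×10^-7 m⁴.
T_max = τ_allow·J/r = 3.21×10^7 × 2.909×10^-7 / 0.0211 = 441.5 N·m.
ω = 2π·5.08 = 31.92 rad/s, so P_max = T_max·ω = 1.409×10^4 W.

14.1 kW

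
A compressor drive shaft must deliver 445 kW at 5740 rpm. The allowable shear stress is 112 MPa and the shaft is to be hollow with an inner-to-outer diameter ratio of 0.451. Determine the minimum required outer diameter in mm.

32.7 mm

ω = 2π·5740/60 = 601.1 rad/s, so T = P/ω = 445×10³ / 601.1 = 740.3 N·m.
For a hollow shaft with d_i/d_o = 0.451: τ_max = 16T/(π d_o³ (1−k⁴)), so d_o = [16T/(π τ_allow (1−k⁴))]^(1/3) = [16·740.3/(π·1.12×10^8·0.9586)]^(1/3) = 0.03275 m.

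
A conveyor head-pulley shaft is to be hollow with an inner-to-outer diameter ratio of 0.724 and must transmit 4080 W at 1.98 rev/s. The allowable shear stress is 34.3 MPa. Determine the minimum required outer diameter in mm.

ω = 2π·1.98 = 12.44 rad/s, so T = P/ω = 4080 / 12.44 = 328.0 N·m.
For a hollow shaft with d_i/d_o = 0.724: τ_max = 16T/(π d_o³ (1−k⁴)), so d_o = [16T/(π τ_allow (1−k⁴))]^(1/3) = [16·328.0/(π·3.43×10^7·0.7252)]^(1/3) = 0.04064 m.

40.6 mm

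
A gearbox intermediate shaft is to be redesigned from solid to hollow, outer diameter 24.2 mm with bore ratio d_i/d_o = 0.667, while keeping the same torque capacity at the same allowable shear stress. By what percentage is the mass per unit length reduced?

35.7 %

Equal τ_max and T ⇒ the solid shaft needs d_s³ = d_o³(1−k⁴), so d_s = 24.2·(1−0.667⁴)^(1/3) = 22.48 mm.
Area ratio A_h/A_s = d_o²(1−k²)/d_s² = (1−k²)/(1−k⁴)^(2/3) = 0.6430.
Mass saving = 1 − 0.6430 = 35.7 %.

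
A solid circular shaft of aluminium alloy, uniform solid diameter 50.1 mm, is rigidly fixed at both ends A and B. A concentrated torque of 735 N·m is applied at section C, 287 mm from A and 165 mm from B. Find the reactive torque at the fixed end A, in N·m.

268 N·m

With uniform GJ and both ends fixed, compatibility θ_AC = θ_CB gives T_A·a = T_B·b, together with T_A + T_B = T₀.
T_A = T₀·b/(a+b) = 735.0·165/452.0 = 268.3 N·m; T_B = 466.7 N·m.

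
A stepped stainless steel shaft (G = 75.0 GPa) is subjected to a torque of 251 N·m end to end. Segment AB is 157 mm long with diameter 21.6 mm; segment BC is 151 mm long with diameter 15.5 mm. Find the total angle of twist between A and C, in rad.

0.114 rad

J_AB = π(0.0216)⁴/32 = 2.14×10^-8 m⁴; J_BC = π(0.0155)⁴/32 = 5.67×10^-9 m⁴.
θ = (T/G)·Σ L_i/J_i = (251.0/75.0×10⁹)·(0.157/2.14×10^-8 + 0.151/5.67×10^-9) = 0.1138 rad.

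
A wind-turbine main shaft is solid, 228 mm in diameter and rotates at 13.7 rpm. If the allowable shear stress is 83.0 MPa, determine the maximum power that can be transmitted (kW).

277 kW

J = πd⁴/32 = π(0.228)⁴/32 = 2.653×10^-4 m⁴.
T_max = τ_allow·J/r = 8.30×10^7 × 2.653×10^-4 / 0.114 = 193200 N·m.
ω = 2π·13.7/60 = 1.435 rad/s, so P_max = T_max·ω = 2.771×10^5 W.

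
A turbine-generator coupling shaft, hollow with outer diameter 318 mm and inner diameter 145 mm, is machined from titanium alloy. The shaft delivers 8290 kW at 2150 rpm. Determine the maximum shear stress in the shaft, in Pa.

ω = 2π·2150/60 = 225.1 rad/s, so T = P/ω = 8290×10³ / 225.1 = 36820 N·m.
J = π(d_o⁴ − d_i⁴)/32 = π(0.318⁴ − 0.145⁴)/32 = 9.605×10^-4 m⁴.
τ_max = T·r/J = 36820 × 0.159 / 9.605×10^-4 = 6.095×10^6 Pa.

6.09e6 Pa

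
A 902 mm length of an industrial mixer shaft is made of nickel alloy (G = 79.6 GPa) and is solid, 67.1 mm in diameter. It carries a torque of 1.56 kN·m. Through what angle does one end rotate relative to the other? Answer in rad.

0.00888 rad

J = πd⁴/32 = π(0.0671)⁴/32 = 1.990×10^-6 m⁴.
θ = T·L/(G·J) = 1560 × 0.902 / (79.6×10⁹ × 1.990×10^-6) = 8.882×10^-3 rad.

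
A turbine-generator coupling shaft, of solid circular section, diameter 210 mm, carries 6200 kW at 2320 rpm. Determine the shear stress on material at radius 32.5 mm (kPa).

ω = 2π·2320/60 = 242.9 rad/s, so T = P/ω = 6200×10³ / 242.9 = 25520 N·m.
J = πd⁴/32 = π(0.210)⁴/32 = 1.909×10^-4 m⁴.
Shear stress varies linearly with radius: τ = T·r/J = 25520 × 0.0325 / 1.909×10^-4 = 4.344×10^6 Pa.

4340 kPa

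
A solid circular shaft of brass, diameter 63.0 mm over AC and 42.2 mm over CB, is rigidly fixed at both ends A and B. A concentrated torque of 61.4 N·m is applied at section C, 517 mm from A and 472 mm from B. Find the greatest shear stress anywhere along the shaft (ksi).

0.149 ksi

Compatibility: T_A·a/J_AC = T_B·b/J_CB with T_A + T_B = T₀.
J_AC = 1.55×10^-6 m⁴, J_CB = 3.11×10^-7 m⁴, so T_A = T₀·(J_AC/a)/((J_AC/a)+(J_CB/b)) = 50.31 N·m, T_B = 11.09 N·m.
τ in each portion: τ_AC = 1.02×10^6 Pa, τ_CB = 7.52×10^5 Pa; maximum is in AC.
τ_max = T_AC·r/J = 50.31·0.0315/1.55×10^-6 = 1.025×10^6 Pa.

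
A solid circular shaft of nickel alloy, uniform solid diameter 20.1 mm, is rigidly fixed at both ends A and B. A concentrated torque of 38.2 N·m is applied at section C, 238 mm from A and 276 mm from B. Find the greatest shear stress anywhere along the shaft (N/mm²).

12.9 N/mm²

With uniform GJ and both ends fixed, compatibility θ_AC = θ_CB gives T_A·a = T_B·b, together with T_A + T_B = T₀.
T_A = T₀·b/(a+b) = 38.20·276/514.0 = 20.51 N·m; T_B = 17.69 N·m.
τ in each portion: τ_AC = 1.29×10^7 Pa, τ_CB = 1.11×10^7 Pa; maximum is in AC.
τ_max = T_AC·r/J = 20.51·0.0100/1.60×10^-8 = 1.286×10^7 Pa.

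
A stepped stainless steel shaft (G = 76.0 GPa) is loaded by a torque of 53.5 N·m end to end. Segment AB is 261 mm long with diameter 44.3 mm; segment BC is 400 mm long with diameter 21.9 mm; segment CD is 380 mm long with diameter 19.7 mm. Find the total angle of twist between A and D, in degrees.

1.78°

J_AB = π(0.0443)⁴/32 = 3.78×10^-7 m⁴; J_BC = π(0.0219)⁴/32 = 2.26×10^-8 m⁴; J_CD = π(0.0197)⁴/32 = 1.48×10^-8 m⁴.
θ = (T/G)·Σ L_i/J_i = (53.50/76.0×10⁹)·(0.261/3.78×10^-7 + 0.400/2.26×10^-8 + 0.380/1.48×10^-8) = 0.03105 rad.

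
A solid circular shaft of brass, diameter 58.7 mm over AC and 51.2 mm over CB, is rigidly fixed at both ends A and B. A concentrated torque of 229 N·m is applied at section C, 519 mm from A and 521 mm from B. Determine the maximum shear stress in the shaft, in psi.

530 psi

Compatibility: T_A·a/J_AC = T_B·b/J_CB with T_A + T_B = T₀.
J_AC = 1.17×10^-6 m⁴, J_CB = 6.75×10^-7 m⁴, so T_A = T₀·(J_AC/a)/((J_AC/a)+(J_CB/b)) = 145.3 N·m, T_B = 83.75 N·m.
τ in each portion: τ_AC = 3.66×10^6 Pa, τ_CB = 3.18×10^6 Pa; maximum is in AC.
τ_max = T_AC·r/J = 145.3·0.0294/1.17×10^-6 = 3.657×10^6 Pa.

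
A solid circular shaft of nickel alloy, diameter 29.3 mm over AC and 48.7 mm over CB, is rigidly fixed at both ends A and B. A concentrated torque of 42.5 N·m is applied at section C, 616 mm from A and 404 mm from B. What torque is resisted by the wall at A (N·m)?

Compatibility: T_A·a/J_AC = T_B·b/J_CB with T_A + T_B = T₀.
J_AC = 7.24×10^-8 m⁴, J_CB = 5.52×10^-7 m⁴, so T_A = T₀·(J_AC/a)/((J_AC/a)+(J_CB/b)) = 3.363 N·m, T_B = 39.14 N·m.

3.36 N·m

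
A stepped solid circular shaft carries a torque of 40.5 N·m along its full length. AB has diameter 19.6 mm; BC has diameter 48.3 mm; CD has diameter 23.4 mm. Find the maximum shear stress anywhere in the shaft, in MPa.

27.4 MPa

Under the same torque, τ_max = 16T/(πd³) is largest where d is smallest — segment AB (d = 19.6 mm).
τ_max = 16·40.50/(π·(0.0196)³) = 2.739×10^7 Pa.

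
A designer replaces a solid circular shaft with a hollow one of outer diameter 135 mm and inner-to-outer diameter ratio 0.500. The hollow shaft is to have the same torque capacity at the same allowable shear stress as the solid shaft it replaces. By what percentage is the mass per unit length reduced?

Equal τ_max and T ⇒ the solid shaft needs d_s³ = d_o³(1−k⁴), so d_s = 135·(1−0.500⁴)^(1/3) = 132.1 mm.
Area ratio A_h/A_s = d_o²(1−k²)/d_s² = (1−k²)/(1−k⁴)^(2/3) = 0.7830.
Mass saving = 1 − 0.7830 = 21.7 %.

21.7 %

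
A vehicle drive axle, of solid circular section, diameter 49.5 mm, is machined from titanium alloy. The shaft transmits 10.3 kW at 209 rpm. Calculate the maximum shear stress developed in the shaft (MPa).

19.8 MPa

ω = 2π·209/60 = 21.89 rad/s, so T = P/ω = 10.3×10³ / 21.89 = 470.6 N·m.
J = πd⁴/32 = π(0.0495)⁴/32 = 5.894×10^-7 m⁴.
τ_max = T·r/J = 470.6 × 0.0248 / 5.894×10^-7 = 1.976×10^7 Pa.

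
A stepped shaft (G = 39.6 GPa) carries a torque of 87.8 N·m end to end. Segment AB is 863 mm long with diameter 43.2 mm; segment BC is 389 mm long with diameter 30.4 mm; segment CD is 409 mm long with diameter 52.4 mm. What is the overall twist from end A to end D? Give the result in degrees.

J_AB = π(0.0432)⁴/32 = 3.42×10^-7 m⁴; J_BC = π(0.0304)⁴/32 = 8.38×10^-8 m⁴; J_CD = π(0.0524)⁴/32 = 7.40×10^-7 m⁴.
θ = (T/G)·Σ L_i/J_i = (87.80/39.6×10⁹)·(0.863/3.42×10^-7 + 0.389/8.38×10^-8 + 0.409/7.40×10^-7) = 0.01711 rad.

0.980°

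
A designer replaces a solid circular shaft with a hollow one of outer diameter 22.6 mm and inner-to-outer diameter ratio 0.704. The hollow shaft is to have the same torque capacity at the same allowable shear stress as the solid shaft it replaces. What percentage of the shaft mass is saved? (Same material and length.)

Equal τ_max and T ⇒ the solid shaft needs d_s³ = d_o³(1−k⁴), so d_s = 22.6·(1−0.704⁴)^(1/3) = 20.57 mm.
Area ratio A_h/A_s = d_o²(1−k²)/d_s² = (1−k²)/(1−k⁴)^(2/3) = 0.6087.
Mass saving = 1 − 0.6087 = 39.1 %.

39.1 %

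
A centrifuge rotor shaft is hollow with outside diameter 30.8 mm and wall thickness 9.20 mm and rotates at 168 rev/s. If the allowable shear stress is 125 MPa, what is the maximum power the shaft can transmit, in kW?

J = π(d_o⁴ − d_i⁴)/32 = π(0.0308⁴ − 0.0124⁴)/32 = 8.603×10^-8 m⁴.
T_max = τ_allow·J/r = 1.25×10^8 × 8.603×10^-8 / 0.0154 = 698.3 N·m.
ω = 2π·168 = 1056 rad/s, so P_max = T_max·ω = 7.371×10^5 W.

737 kW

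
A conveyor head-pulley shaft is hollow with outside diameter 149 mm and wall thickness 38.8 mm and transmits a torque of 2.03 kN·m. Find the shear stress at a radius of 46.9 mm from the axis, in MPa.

2.08 MPa

J = π(d_o⁴ − d_i⁴)/32 = π(0.149⁴ − 0.0714⁴)/32 = 4.584×10^-5 m⁴.
Shear stress varies linearly with radius: τ = T·r/J = 2030 × 0.0469 / 4.584×10^-5 = 2.077×10^6 Pa.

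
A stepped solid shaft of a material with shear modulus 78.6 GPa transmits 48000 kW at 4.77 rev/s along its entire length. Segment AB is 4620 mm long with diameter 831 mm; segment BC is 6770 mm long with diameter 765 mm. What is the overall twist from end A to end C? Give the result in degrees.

0.350°

ω = 2π·4.77 = 29.97 rad/s, so T = P/ω = 48000×10³ / 29.97 = 1.602e6 N·m.
J_AB = π(0.831)⁴/32 = 0.0468 m⁴; J_BC = π(0.765)⁴/32 = 0.0336 m⁴.
θ = (T/G)·Σ L_i/J_i = (1.602e6/78.6×10⁹)·(4.62/0.0468 + 6.77/0.0336) = 6.113×10^-3 rad.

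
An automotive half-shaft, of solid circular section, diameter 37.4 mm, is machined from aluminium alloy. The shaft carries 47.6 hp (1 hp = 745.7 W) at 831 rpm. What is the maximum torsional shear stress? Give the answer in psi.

5760 psi

ω = 2π·831/60 = 87.02 rad/s, so T = P/ω = 47.6×745.7 / 87.02 = 407.9 N·m.
J = πd⁴/32 = π(0.0374)⁴/32 = 1.921×10^-7 m⁴.
τ_max = T·r/J = 407.9 × 0.0187 / 1.921×10^-7 = 3.971×10^7 Pa.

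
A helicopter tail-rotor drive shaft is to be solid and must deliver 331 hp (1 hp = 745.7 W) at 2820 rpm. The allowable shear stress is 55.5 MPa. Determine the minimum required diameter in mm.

ω = 2π·2820/60 = 295.3 rad/s, so T = P/ω = 331×745.7 / 295.3 = 835.8 N·m.
For a solid shaft τ_max = 16T/(πd³), so d = (16T/(π τ_allow))^(1/3) = (16·835.8/(π·5.55×10^7))^(1/3) = 0.04249 m.

42.5 mm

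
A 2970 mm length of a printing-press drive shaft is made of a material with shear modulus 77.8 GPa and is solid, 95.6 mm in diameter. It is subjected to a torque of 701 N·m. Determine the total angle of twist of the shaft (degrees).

0.187°

J = πd⁴/32 = π(0.0956)⁴/32 = 8.200×10^-6 m⁴.
θ = T·L/(G·J) = 701.0 × 2.97 / (77.8×10⁹ × 8.200×10^-6) = 3.263×10^-3 rad.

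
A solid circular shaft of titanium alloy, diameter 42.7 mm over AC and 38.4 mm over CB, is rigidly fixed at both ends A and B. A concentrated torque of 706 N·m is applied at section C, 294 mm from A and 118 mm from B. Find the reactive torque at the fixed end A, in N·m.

Compatibility: T_A·a/J_AC = T_B·b/J_CB with T_A + T_B = T₀.
J_AC = 3.26×10^-7 m⁴, J_CB = 2.13×10^-7 m⁴, so T_A = T₀·(J_AC/a)/((J_AC/a)+(J_CB/b)) = 268.5 N·m, T_B = 437.5 N·m.

268 N·m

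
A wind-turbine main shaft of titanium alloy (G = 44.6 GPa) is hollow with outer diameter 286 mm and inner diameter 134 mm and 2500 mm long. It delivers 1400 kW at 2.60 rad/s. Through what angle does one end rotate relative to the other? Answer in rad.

ω = 2.60 rad/s, so T = P/ω = 1400×10³ / 2.600 = 538500 N·m.
J = π(d_o⁴ − d_i⁴)/32 = π(0.286⁴ − 0.134⁴)/32 = 6.252×10^-4 m⁴.
θ = T·L/(G·J) = 538500 × 2.50 / (44.6×10⁹ × 6.252×10^-4) = 0.04828 rad.

0.0483 rad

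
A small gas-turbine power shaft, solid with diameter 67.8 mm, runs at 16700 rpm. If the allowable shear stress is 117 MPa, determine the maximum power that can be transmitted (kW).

12500 kW

J = πd⁴/32 = π(0.0678)⁴/32 = 2.075×10^-6 m⁴.
T_max = τ_allow·J/r = 1.17×10^8 × 2.075×10^-6 / 0.0339 = 7160 N·m.
ω = 2π·16700/60 = 1749 rad/s, so P_max = T_max·ω = 1.252×10^7 W.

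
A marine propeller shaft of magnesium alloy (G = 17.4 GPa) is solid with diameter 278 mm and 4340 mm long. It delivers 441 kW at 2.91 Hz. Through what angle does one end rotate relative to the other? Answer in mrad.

ω = 2π·2.91 = 18.28 rad/s, so T = P/ω = 441×10³ / 18.28 = 24120 N·m.
J = πd⁴/32 = π(0.278)⁴/32 = 5.864×10^-4 m⁴.
θ = T·L/(G·J) = 24120 × 4.34 / (17.4×10⁹ × 5.864×10^-4) = 0.01026 rad.

10.3 mrad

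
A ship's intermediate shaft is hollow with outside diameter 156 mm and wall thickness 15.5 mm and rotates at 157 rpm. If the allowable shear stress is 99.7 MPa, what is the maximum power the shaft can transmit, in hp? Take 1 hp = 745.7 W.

J = π(d_o⁴ − d_i⁴)/32 = π(0.156⁴ − 0.125⁴)/32 = 3.417×10^-5 m⁴.
T_max = τ_allow·J/r = 9.97×10^7 × 3.417×10^-5 / 0.0780 = 43680 N·m.
ω = 2π·157/60 = 16.44 rad/s, so P_max = T_max·ω = 7.182×10^5 W.

963 hp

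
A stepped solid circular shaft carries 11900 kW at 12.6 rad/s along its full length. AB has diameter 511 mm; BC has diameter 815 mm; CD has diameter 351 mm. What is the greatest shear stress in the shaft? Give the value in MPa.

ω = 12.6 rad/s, so T = P/ω = 11900×10³ / 12.60 = 944400 N·m.
Under the same torque, τ_max = 16T/(πd³) is largest where d is smallest — segment CD (d = 351 mm).
τ_max = 16·944400/(π·(0.351)³) = 1.112×10^8 Pa.

111 MPa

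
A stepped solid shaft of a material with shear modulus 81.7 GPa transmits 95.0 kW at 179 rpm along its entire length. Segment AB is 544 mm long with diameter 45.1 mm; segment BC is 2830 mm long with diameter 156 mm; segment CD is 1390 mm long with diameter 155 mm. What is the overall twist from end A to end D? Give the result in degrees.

ω = 2π·179/60 = 18.74 rad/s, so T = P/ω = 95.0×10³ / 18.74 = 5068 N·m.
J_AB = π(0.0451)⁴/32 = 4.06×10^-7 m⁴; J_BC = π(0.156)⁴/32 = 5.81×10^-5 m⁴; J_CD = π(0.155)⁴/32 = 5.67×10^-5 m⁴.
θ = (T/G)·Σ L_i/J_i = (5068/81.7×10⁹)·(0.544/4.06×10^-7 + 2.83/5.81×10^-5 + 1.39/5.67×10^-5) = 0.08762 rad.

5.02°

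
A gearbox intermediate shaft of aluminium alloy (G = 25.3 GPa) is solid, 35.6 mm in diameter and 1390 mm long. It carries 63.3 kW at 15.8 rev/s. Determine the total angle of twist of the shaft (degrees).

ω = 2π·15.8 = 99.27 rad/s, so T = P/ω = 63.3×10³ / 99.27 = 637.6 N·m.
J = πd⁴/32 = π(0.0356)⁴/32 = 1.577×10^-7 m⁴.
θ = T·L/(G·J) = 637.6 × 1.39 / (25.3×10⁹ × 1.577×10^-7) = 0.2222 rad.

12.7°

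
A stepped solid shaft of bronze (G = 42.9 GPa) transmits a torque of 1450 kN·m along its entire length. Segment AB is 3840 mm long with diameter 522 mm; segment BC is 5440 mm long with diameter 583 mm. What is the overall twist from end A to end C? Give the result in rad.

0.0340 rad

J_AB = π(0.522)⁴/32 = 7.29×10^-3 m⁴; J_BC = π(0.583)⁴/32 = 0.0113 m⁴.
θ = (T/G)·Σ L_i/J_i = (1.450e6/42.9×10⁹)·(3.84/7.29×10^-3 + 5.44/0.0113) = 0.03402 rad.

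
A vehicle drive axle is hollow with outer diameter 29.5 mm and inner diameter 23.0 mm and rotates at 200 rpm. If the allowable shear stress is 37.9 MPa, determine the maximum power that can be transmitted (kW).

2.52 kW

J = π(d_o⁴ − d_i⁴)/32 = π(0.0295⁴ − 0.0230⁴)/32 = 4.688×10^-8 m⁴.
T_max = τ_allow·J/r = 3.79×10^7 × 4.688×10^-8 / 0.0147 = 120.5 N·m.
ω = 2π·200/60 = 20.94 rad/s, so P_max = T_max·ω = 2523 W.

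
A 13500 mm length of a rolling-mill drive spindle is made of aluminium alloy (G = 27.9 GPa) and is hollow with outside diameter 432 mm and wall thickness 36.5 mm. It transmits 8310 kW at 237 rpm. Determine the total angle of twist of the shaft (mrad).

ω = 2π·237/60 = 24.82 rad/s, so T = P/ω = 8310×10³ / 24.82 = 334800 N·m.
J = π(d_o⁴ − d_i⁴)/32 = π(0.432⁴ − 0.359⁴)/32 = 1.789×10^-3 m⁴.
θ = T·L/(G·J) = 334800 × 13.5 / (27.9×10⁹ × 1.789×10^-3) = 0.09058 rad.

90.6 mrad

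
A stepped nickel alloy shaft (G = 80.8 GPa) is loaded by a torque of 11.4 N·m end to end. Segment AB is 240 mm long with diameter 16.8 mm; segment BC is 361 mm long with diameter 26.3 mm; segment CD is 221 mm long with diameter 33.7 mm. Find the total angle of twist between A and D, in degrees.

J_AB = π(0.0168)⁴/32 = 7.82×10^-9 m⁴; J_BC = π(0.0263)⁴/32 = 4.70×10^-8 m⁴; J_CD = π(0.0337)⁴/32 = 1.27×10^-7 m⁴.
θ = (T/G)·Σ L_i/J_i = (11.40/80.8×10⁹)·(0.240/7.82×10^-9 + 0.361/4.70×10^-8 + 0.221/1.27×10^-7) = 5.660×10^-3 rad.

0.324°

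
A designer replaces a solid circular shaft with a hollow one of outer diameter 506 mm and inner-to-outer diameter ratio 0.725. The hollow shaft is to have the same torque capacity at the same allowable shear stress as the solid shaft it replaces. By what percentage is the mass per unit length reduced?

Equal τ_max and T ⇒ the solid shaft needs d_s³ = d_o³(1−k⁴), so d_s = 506·(1−0.725⁴)^(1/3) = 454.3 mm.
Area ratio A_h/A_s = d_o²(1−k²)/d_s² = (1−k²)/(1−k⁴)^(2/3) = 0.5885.
Mass saving = 1 − 0.5885 = 41.2 %.

41.2 %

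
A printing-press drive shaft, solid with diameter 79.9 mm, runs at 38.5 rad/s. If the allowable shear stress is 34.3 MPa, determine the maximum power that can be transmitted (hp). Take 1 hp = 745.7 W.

J = πd⁴/32 = π(0.0799)⁴/32 = 4.001×10^-6 m⁴.
T_max = τ_allow·J/r = 3.43×10^7 × 4.001×10^-6 / 0.0399 = 3435 N·m.
ω = 38.5 rad/s, so P_max = T_max·ω = 1.323×10^5 W.

177 hp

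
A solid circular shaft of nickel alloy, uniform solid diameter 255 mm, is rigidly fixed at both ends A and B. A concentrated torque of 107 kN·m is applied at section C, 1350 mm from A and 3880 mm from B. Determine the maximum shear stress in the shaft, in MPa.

24.4 MPa

With uniform GJ and both ends fixed, compatibility θ_AC = θ_CB gives T_A·a = T_B·b, together with T_A + T_B = T₀.
T_A = T₀·b/(a+b) = 107000·3880/5230 = 79380 N·m; T_B = 27620 N·m.
τ in each portion: τ_AC = 2.44×10^7 Pa, τ_CB = 8.48×10^6 Pa; maximum is in AC.
τ_max = T_AC·r/J = 79380·0.128/4.15×10^-4 = 2.438×10^7 Pa.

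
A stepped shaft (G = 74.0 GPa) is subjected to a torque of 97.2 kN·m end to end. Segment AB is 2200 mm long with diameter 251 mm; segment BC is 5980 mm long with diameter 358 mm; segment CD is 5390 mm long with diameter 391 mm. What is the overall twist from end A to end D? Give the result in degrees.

J_AB = π(0.251)⁴/32 = 3.90×10^-4 m⁴; J_BC = π(0.358)⁴/32 = 1.61×10^-3 m⁴; J_CD = π(0.391)⁴/32 = 2.29×10^-3 m⁴.
θ = (T/G)·Σ L_i/J_i = (97200/74.0×10⁹)·(2.20/3.90×10^-4 + 5.98/1.61×10^-3 + 5.39/2.29×10^-3) = 0.01537 rad.

0.881°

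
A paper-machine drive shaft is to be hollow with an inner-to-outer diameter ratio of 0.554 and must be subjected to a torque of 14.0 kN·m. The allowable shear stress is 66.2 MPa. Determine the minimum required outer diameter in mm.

For a hollow shaft with d_i/d_o = 0.554: τ_max = 16T/(π d_o³ (1−k⁴)), so d_o = [16T/(π τ_allow (1−k⁴))]^(1/3) = [16·14000/(π·6.62×10^7·0.9058)]^(1/3) = 0.1059 m.

106 mm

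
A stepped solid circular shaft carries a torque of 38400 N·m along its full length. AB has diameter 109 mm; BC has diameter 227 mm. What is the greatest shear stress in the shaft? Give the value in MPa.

151 MPa

Under the same torque, τ_max = 16T/(πd³) is largest where d is smallest — segment AB (d = 109 mm).
τ_max = 16·38400/(π·(0.109)³) = 1.510×10^8 Pa.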